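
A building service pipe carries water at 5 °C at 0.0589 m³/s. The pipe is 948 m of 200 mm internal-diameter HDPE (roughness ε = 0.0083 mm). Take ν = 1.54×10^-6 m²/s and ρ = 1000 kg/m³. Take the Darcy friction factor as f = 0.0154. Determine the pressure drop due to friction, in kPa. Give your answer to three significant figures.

Δp ≈ 128 kPa

V = 4Q/(πD²) = 4·0.0589/(π·0.200²) = 1.875 m/s
h_f = f(L/D)V²/(2g) = 0.01540·(948/0.200)·1.875²/(2·9.81) = 13.08 m
Δp = ρg·h_f = 1000·9.81·13.08 = 128.3 kPa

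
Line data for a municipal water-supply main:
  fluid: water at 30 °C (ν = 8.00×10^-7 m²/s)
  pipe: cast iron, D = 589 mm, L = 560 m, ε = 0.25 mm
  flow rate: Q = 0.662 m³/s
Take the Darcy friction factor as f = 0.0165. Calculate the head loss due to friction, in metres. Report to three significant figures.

V = 4Q/(πD²) = 4·0.662/(π·0.589²) = 2.430 m/s
h_f = f(L/D)V²/(2g) = 0.01650·(560/0.589)·2.430²/(2·9.81) = 4.720 m

h_f ≈ 4.72 m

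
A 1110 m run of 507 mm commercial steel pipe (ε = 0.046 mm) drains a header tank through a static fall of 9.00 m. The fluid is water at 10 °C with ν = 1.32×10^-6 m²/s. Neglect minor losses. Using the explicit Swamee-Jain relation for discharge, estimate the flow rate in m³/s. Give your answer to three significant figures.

Swamee-Jain (Type II): Q = -0.965·√(gD⁵h_f/L)·ln[ε/(3.7D) + √(3.17ν²L/(gD³h_f))]
√(gD⁵h_f/L) = √(9.81·0.507⁵·9.00/1110) = 0.05162
ε/(3.7D) = 2.45×10^-5; √(3.17ν²L/(gD³h_f)) = 2.31×10^-5
Q = -0.965·0.05162·ln(4.760×10^-5) = 0.4958 m³/s
Check: V = 2.46 m/s, Re = 9.43×10^5, f = 0.01344, h_f = 9.04 m ≈ 9.00 m ✓

Q ≈ 0.496 m³/s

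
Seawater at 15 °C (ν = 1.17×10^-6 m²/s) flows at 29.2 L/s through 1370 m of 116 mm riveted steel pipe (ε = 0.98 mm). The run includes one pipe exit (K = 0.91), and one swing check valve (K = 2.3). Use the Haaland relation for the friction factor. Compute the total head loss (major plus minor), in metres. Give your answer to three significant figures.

H_L ≈ 167 m

V = 4Q/(πD²) = 2.763 m/s; V²/2g = 0.3891 m
Re = 2.74×10^5, ε/D = 0.00845 → f = 0.03613 (Haaland)
Major: h_f = f(L/D)·V²/2g = 0.03613·11810·0.3891 = 166.0 m
Minor: ΣK = 3.21; h_m = ΣK·V²/2g = 1.249 m
Total H_L = 166.0 + 1.249 = 167.3 m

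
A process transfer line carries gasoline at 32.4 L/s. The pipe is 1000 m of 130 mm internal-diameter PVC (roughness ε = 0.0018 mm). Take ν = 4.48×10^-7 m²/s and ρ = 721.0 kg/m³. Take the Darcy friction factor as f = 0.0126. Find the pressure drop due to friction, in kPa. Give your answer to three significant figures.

V = 4Q/(πD²) = 4·0.0324/(π·0.130²) = 2.441 m/s
h_f = f(L/D)V²/(2g) = 0.01260·(1000/0.130)·2.441²/(2·9.81) = 29.44 m
Δp = ρg·h_f = 721.0·9.81·29.44 = 208.2 kPa

Δp ≈ 208 kPa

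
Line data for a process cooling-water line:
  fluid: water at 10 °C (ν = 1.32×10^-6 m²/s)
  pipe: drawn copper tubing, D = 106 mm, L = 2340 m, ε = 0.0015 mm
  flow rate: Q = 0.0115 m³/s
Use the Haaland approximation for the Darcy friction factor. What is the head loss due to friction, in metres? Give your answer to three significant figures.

V = 4Q/(πD²) = 4·0.0115/(π·0.106²) = 1.303 m/s
Re = VD/ν = 1.303·0.106/1.32×10^-6 = 1.05×10^5 → turbulent
ε/D = 0.0015/106 = 1.42×10^-5
Haaland: f = 0.01771
h_f = f(L/D)V²/(2g) = 0.01771·(2340/0.106)·1.303²/(2·9.81) = 33.84 m

h_f ≈ 33.8 m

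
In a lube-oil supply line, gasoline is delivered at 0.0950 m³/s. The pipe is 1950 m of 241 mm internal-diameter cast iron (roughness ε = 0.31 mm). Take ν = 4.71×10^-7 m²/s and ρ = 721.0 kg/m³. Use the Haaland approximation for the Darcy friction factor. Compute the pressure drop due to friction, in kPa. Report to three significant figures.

Δp ≈ 268 kPa

V = 4Q/(πD²) = 4·0.0950/(π·0.241²) = 2.083 m/s
Re = VD/ν = 2.083·0.241/4.71×10^-7 = 1.07×10^6 → turbulent
ε/D = 0.31/241 = 0.00129
Haaland: f = 0.02115
h_f = f(L/D)V²/(2g) = 0.02115·(1950/0.241)·2.083²/(2·9.81) = 37.82 m
Δp = ρg·h_f = 721.0·9.81·37.82 = 267.5 kPa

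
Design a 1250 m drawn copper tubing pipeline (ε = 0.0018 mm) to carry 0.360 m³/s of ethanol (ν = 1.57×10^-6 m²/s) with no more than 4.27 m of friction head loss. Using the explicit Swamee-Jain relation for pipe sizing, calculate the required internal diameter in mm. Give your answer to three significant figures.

Swamee-Jain (Type III): D = 0.66·[ε^1.25·(LQ²/(gh_f))^4.75 + ν·Q^9.4·(L/(gh_f))^5.2]^0.04
LQ²/(gh_f) = 3.867; L/(gh_f) = 29.84
Term 1 = ε^1.25·(…)^4.75 = 4.07×10^-5; Term 2 = ν·Q^9.4·(…)^5.2 = 0.00495
D = 0.66·(4.07×10^-5 + 0.00495)^0.04 = 0.5339 m = 534 mm
Check: V = 1.61 m/s, Re = 5.47×10^5, f = 0.01294, h_f = 3.99 m ≈ 4.27 m ✓

D ≈ 534 mm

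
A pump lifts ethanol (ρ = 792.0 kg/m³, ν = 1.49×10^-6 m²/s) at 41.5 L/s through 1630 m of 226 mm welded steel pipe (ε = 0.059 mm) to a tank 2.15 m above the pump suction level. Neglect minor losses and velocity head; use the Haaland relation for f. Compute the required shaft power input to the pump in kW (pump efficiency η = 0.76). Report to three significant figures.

P_shaft ≈ 3.88 kW

V = 4Q/(πD²) = 1.035 m/s; Re = 1.57×10^5; ε/D = 2.61×10^-4; f = 0.01780
h_f = f(L/D)V²/2g = 7.005 m
Total head H = z + h_f = 2.15 + 7.005 = 9.155 m
P_hyd = ρgQH = 792.0·9.81·0.0415·9.155 = 2.952 kW
P_shaft = P_hyd/η = 2.952/0.76 = 3.884 kW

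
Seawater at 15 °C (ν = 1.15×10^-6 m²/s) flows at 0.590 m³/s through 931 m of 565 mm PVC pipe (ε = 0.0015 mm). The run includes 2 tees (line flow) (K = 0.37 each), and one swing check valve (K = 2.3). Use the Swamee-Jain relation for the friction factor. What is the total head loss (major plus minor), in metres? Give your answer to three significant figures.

H_L ≈ 6.16 m

V = 4Q/(πD²) = 2.353 m/s; V²/2g = 0.2822 m
Re = 1.16×10^6, ε/D = 2.65×10^-6 → f = 0.01140 (Swamee-Jain)
Major: h_f = f(L/D)·V²/2g = 0.01140·1648·0.2822 = 5.303 m
Minor: ΣK = 3.04; h_m = ΣK·V²/2g = 0.8580 m
Total H_L = 5.303 + 0.8580 = 6.161 m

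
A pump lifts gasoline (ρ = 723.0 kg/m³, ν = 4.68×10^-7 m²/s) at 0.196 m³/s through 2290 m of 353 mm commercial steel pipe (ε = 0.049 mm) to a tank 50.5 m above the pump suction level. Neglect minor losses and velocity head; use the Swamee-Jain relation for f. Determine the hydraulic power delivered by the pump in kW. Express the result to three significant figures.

V = 4Q/(πD²) = 2.003 m/s; Re = 1.51×10^6; ε/D = 1.39×10^-4; f = 0.01369
h_f = f(L/D)V²/2g = 18.15 m
Total head H = z + h_f = 50.5 + 18.15 = 68.65 m
P_hyd = ρgQH = 723.0·9.81·0.196·68.65 = 95.44 kW

P_hyd ≈ 95.4 kW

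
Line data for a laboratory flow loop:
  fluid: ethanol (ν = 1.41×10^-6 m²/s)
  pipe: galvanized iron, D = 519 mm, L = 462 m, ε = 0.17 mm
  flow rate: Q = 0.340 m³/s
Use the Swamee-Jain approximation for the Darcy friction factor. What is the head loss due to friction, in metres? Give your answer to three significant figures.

h_f ≈ 1.92 m

V = 4Q/(πD²) = 4·0.340/(π·0.519²) = 1.607 m/s
Re = VD/ν = 1.607·0.519/1.41×10^-6 = 5.92×10^5 → turbulent
ε/D = 0.17/519 = 3.28×10^-4
Swamee-Jain: f = 0.01642
h_f = f(L/D)V²/(2g) = 0.01642·(462/0.519)·1.607²/(2·9.81) = 1.924 m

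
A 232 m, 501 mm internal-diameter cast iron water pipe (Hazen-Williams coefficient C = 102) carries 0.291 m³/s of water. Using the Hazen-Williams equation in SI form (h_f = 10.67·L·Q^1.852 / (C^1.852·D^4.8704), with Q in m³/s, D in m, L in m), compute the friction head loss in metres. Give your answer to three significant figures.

h_f = 10.67·232·0.291^1.852 / (102^1.852·0.501^4.8704) = 1.389 m

h_f ≈ 1.39 m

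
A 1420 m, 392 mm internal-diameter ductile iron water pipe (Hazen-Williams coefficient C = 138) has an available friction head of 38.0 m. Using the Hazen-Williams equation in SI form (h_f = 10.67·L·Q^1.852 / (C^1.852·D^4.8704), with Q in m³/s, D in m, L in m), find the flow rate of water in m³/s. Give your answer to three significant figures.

Q ≈ 0.464 m³/s

Rearranging: Q = [h_f·C^1.852·D^4.8704 / (10.67·L)]^(1/1.852)
Q = [38.0·138^1.852·0.392^4.8704 / (10.67·1420)]^0.540 = 0.4635 m³/s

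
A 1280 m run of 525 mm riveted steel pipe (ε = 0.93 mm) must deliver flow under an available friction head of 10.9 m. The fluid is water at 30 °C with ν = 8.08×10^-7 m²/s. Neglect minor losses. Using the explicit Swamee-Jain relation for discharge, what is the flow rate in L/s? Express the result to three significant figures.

Q ≈ 424 L/s

Swamee-Jain (Type II): Q = -0.965·√(gD⁵h_f/L)·ln[ε/(3.7D) + √(3.17ν²L/(gD³h_f))]
√(gD⁵h_f/L) = √(9.81·0.525⁵·10.9/1280) = 0.05772
ε/(3.7D) = 4.79×10^-4; √(3.17ν²L/(gD³h_f)) = 1.31×10^-5
Q = -0.965·0.05772·ln(4.918×10^-4) = 0.4243 m³/s
Check: V = 1.96 m/s, Re = 1.27×10^6, f = 0.02291, h_f = 10.9 m ≈ 10.9 m ✓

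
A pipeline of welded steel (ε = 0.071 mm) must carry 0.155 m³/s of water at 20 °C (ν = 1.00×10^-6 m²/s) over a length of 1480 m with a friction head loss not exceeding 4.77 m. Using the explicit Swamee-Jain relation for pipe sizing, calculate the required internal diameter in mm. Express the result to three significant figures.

D ≈ 398 mm

Swamee-Jain (Type III): D = 0.66·[ε^1.25·(LQ²/(gh_f))^4.75 + ν·Q^9.4·(L/(gh_f))^5.2]^0.04
LQ²/(gh_f) = 0.7599; L/(gh_f) = 31.63
Term 1 = ε^1.25·(…)^4.75 = 1.77×10^-6; Term 2 = ν·Q^9.4·(…)^5.2 = 1.55×10^-6
D = 0.66·(1.77×10^-6 + 1.55×10^-6)^0.04 = 0.3984 m = 398 mm
Check: V = 1.24 m/s, Re = 4.95×10^5, f = 0.01532, h_f = 4.48 m ≈ 4.77 m ✓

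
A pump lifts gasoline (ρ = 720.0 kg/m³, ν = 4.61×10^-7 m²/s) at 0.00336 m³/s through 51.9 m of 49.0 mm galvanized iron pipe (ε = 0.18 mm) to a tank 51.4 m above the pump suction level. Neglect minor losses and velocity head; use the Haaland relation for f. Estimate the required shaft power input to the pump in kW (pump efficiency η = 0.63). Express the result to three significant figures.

V = 4Q/(πD²) = 1.782 m/s; Re = 1.89×10^5; ε/D = 0.00367; f = 0.02833
h_f = f(L/D)V²/2g = 4.856 m
Total head H = z + h_f = 51.4 + 4.856 = 56.26 m
P_hyd = ρgQH = 720.0·9.81·0.00336·56.26 = 1.335 kW
P_shaft = P_hyd/η = 1.335/0.63 = 2.119 kW

P_shaft ≈ 2.12 kW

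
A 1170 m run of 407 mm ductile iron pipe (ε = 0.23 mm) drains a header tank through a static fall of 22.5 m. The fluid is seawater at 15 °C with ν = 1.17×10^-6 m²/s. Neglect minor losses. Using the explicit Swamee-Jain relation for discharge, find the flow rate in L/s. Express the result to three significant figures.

Q ≈ 384 L/s

Swamee-Jain (Type II): Q = -0.965·√(gD⁵h_f/L)·ln[ε/(3.7D) + √(3.17ν²L/(gD³h_f))]
√(gD⁵h_f/L) = √(9.81·0.407⁵·22.5/1170) = 0.04590
ε/(3.7D) = 1.53×10^-4; √(3.17ν²L/(gD³h_f)) = 1.85×10^-5
Q = -0.965·0.04590·ln(1.712×10^-4) = 0.3841 m³/s
Check: V = 2.95 m/s, Re = 1.03×10^6, f = 0.01771, h_f = 22.6 m ≈ 22.5 m ✓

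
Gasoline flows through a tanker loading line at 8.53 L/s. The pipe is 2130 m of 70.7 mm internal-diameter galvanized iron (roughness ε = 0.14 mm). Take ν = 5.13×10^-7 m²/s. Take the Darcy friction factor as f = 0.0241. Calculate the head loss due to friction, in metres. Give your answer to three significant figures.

h_f ≈ 175 m

V = 4Q/(πD²) = 4·0.00853/(π·0.0707²) = 2.173 m/s
h_f = f(L/D)V²/(2g) = 0.02410·(2130/0.0707)·2.173²/(2·9.81) = 174.7 m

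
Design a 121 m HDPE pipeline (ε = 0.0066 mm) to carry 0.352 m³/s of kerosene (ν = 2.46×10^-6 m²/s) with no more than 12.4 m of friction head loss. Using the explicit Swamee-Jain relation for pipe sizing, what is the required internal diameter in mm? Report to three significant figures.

D ≈ 267 mm

Swamee-Jain (Type III): D = 0.66·[ε^1.25·(LQ²/(gh_f))^4.75 + ν·Q^9.4·(L/(gh_f))^5.2]^0.04
LQ²/(gh_f) = 0.1232; L/(gh_f) = 0.9947
Term 1 = ε^1.25·(…)^4.75 = 1.61×10^-11; Term 2 = ν·Q^9.4·(…)^5.2 = 1.31×10^-10
D = 0.66·(1.61×10^-11 + 1.31×10^-10)^0.04 = 0.2668 m = 267 mm
Check: V = 6.30 m/s, Re = 6.83×10^5, f = 0.01285, h_f = 11.8 m ≈ 12.4 m ✓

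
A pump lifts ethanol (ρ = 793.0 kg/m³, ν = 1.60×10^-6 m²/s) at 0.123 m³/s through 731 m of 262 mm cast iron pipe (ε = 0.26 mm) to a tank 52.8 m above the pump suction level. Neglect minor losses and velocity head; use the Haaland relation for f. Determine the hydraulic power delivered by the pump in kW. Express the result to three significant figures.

V = 4Q/(πD²) = 2.281 m/s; Re = 3.74×10^5; ε/D = 9.92×10^-4; f = 0.02033
h_f = f(L/D)V²/2g = 15.05 m
Total head H = z + h_f = 52.8 + 15.05 = 67.85 m
P_hyd = ρgQH = 793.0·9.81·0.123·67.85 = 64.92 kW

P_hyd ≈ 64.9 kW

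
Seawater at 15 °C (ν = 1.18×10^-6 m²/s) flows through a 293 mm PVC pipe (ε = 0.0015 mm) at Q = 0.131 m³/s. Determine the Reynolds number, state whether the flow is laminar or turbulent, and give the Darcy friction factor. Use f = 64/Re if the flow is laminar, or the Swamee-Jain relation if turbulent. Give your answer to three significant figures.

V = 4Q/(πD²) = 1.943 m/s
Re = VD/ν = 1.943·0.293/1.18×10^-6 = 4.82×10^5
Re > 4000 → turbulent; ε/D = 5.12×10^-6
Swamee-Jain: f = 0.01326

Re ≈ 4.82×10^5; turbulent; f ≈ 0.0133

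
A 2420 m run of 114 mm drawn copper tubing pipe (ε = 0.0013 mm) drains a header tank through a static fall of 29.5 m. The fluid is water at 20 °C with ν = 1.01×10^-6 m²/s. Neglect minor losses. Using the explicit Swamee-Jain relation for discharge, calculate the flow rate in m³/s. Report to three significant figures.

Q ≈ 0.0130 m³/s

Swamee-Jain (Type II): Q = -0.965·√(gD⁵h_f/L)·ln[ε/(3.7D) + √(3.17ν²L/(gD³h_f))]
√(gD⁵h_f/L) = √(9.81·0.114⁵·29.5/2420) = 0.001517
ε/(3.7D) = 3.08×10^-6; √(3.17ν²L/(gD³h_f)) = 1.35×10^-4
Q = -0.965·0.001517·ln(1.382×10^-4) = 0.01301 m³/s
Check: V = 1.27 m/s, Re = 1.44×10^5, f = 0.01666, h_f = 29.3 m ≈ 29.5 m ✓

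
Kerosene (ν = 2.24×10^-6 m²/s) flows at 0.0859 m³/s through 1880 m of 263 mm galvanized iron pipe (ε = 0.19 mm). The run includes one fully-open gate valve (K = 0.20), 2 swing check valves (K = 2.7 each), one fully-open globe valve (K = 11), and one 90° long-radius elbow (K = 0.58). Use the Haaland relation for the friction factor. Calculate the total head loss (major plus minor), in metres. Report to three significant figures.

H_L ≈ 20.3 m

V = 4Q/(πD²) = 1.581 m/s; V²/2g = 0.1274 m
Re = 1.86×10^5, ε/D = 7.22×10^-4 → f = 0.01983 (Haaland)
Major: h_f = f(L/D)·V²/2g = 0.01983·7148·0.1274 = 18.06 m
Minor: ΣK = 17.2; h_m = ΣK·V²/2g = 2.189 m
Total H_L = 18.06 + 2.189 = 20.25 m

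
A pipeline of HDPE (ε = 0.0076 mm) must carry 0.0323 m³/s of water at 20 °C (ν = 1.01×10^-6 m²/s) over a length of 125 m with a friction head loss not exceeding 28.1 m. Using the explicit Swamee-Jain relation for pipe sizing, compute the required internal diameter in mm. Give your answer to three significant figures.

D ≈ 89.9 mm

Swamee-Jain (Type III): D = 0.66·[ε^1.25·(LQ²/(gh_f))^4.75 + ν·Q^9.4·(L/(gh_f))^5.2]^0.04
LQ²/(gh_f) = 4.731×10^-4; L/(gh_f) = 0.4535
Term 1 = ε^1.25·(…)^4.75 = 6.41×10^-23; Term 2 = ν·Q^9.4·(…)^5.2 = 1.60×10^-22
D = 0.66·(6.41×10^-23 + 1.60×10^-22)^0.04 = 0.08986 m = 89.9 mm
Check: V = 5.09 m/s, Re = 4.53×10^5, f = 0.01446, h_f = 26.6 m ≈ 28.1 m ✓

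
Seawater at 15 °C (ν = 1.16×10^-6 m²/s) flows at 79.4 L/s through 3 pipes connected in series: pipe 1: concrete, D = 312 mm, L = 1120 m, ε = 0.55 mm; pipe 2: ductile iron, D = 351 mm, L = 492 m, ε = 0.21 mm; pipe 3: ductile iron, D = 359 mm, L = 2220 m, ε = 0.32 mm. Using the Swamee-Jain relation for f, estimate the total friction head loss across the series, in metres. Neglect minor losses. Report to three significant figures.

H ≈ 9.54 m

Pipe 1: V = 1.039 m/s, Re = 2.79×10^5, ε/D = 0.00176, f = 0.02351, h_1 = f(L/D)V²/2g = 4.640 m
Pipe 2: V = 0.8206 m/s, Re = 2.48×10^5, ε/D = 5.98×10^-4, f = 0.01911, h_2 = f(L/D)V²/2g = 0.9195 m
Pipe 3: V = 0.7844 m/s, Re = 2.43×10^5, ε/D = 8.91×10^-4, f = 0.02051, h_3 = f(L/D)V²/2g = 3.977 m
Series → Q common, losses add: H = Σh = 9.537 m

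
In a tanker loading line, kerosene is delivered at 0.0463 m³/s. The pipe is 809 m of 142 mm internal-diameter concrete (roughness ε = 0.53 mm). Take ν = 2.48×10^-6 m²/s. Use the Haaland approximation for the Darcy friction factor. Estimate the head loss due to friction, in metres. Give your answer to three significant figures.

V = 4Q/(πD²) = 4·0.0463/(π·0.142²) = 2.924 m/s
Re = VD/ν = 2.924·0.142/2.48×10^-6 = 1.67×10^5 → turbulent
ε/D = 0.53/142 = 0.00373
Haaland: f = 0.02852
h_f = f(L/D)V²/(2g) = 0.02852·(809/0.142)·2.924²/(2·9.81) = 70.79 m

h_f ≈ 70.8 m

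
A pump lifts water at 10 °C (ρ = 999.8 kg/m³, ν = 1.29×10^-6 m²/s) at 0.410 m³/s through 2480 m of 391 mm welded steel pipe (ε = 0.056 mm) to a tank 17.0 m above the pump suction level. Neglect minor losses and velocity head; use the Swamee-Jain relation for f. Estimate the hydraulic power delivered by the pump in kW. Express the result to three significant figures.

V = 4Q/(πD²) = 3.415 m/s; Re = 1.03×10^6; ε/D = 1.43×10^-4; f = 0.01407
h_f = f(L/D)V²/2g = 53.02 m
Total head H = z + h_f = 17.0 + 53.02 = 70.02 m
P_hyd = ρgQH = 999.8·9.81·0.410·70.02 = 281.6 kW

P_hyd ≈ 282 kW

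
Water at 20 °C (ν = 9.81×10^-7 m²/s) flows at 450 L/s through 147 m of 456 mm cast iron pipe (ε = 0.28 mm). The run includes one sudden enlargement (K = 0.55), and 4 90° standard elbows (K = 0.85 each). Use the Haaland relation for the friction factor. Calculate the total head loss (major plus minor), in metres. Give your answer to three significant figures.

V = 4Q/(πD²) = 2.755 m/s; V²/2g = 0.3870 m
Re = 1.28×10^6, ε/D = 6.14×10^-4 → f = 0.01783 (Haaland)
Major: h_f = f(L/D)·V²/2g = 0.01783·322.4·0.3870 = 2.224 m
Minor: ΣK = 3.95; h_m = ΣK·V²/2g = 1.529 m
Total H_L = 2.224 + 1.529 = 3.753 m

H_L ≈ 3.75 m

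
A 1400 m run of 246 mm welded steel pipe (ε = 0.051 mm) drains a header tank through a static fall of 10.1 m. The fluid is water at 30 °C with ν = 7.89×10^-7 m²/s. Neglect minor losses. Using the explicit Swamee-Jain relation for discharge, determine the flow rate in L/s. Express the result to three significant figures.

Q ≈ 71.0 L/s

Swamee-Jain (Type II): Q = -0.965·√(gD⁵h_f/L)·ln[ε/(3.7D) + √(3.17ν²L/(gD³h_f))]
√(gD⁵h_f/L) = √(9.81·0.246⁵·10.1/1400) = 0.007985
ε/(3.7D) = 5.60×10^-5; √(3.17ν²L/(gD³h_f)) = 4.33×10^-5
Q = -0.965·0.007985·ln(9.931×10^-5) = 0.07102 m³/s
Check: V = 1.49 m/s, Re = 4.66×10^5, f = 0.01567, h_f = 10.2 m ≈ 10.1 m ✓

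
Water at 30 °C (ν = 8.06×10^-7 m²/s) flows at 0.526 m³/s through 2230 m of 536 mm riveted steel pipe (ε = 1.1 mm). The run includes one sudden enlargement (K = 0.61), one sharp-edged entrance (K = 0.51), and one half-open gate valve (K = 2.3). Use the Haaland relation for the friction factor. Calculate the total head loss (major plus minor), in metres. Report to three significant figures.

V = 4Q/(πD²) = 2.331 m/s; V²/2g = 0.2770 m
Re = 1.55×10^6, ε/D = 0.00205 → f = 0.02373 (Haaland)
Major: h_f = f(L/D)·V²/2g = 0.02373·4160·0.2770 = 27.35 m
Minor: ΣK = 3.42; h_m = ΣK·V²/2g = 0.9472 m
Total H_L = 27.35 + 0.9472 = 28.29 m

H_L ≈ 28.3 m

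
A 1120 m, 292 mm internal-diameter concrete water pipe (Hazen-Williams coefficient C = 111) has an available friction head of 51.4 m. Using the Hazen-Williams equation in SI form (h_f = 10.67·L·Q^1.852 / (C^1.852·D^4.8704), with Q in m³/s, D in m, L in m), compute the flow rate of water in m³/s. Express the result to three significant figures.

Q ≈ 0.230 m³/s

Rearranging: Q = [h_f·C^1.852·D^4.8704 / (10.67·L)]^(1/1.852)
Q = [51.4·111^1.852·0.292^4.8704 / (10.67·1120)]^0.540 = 0.2299 m³/s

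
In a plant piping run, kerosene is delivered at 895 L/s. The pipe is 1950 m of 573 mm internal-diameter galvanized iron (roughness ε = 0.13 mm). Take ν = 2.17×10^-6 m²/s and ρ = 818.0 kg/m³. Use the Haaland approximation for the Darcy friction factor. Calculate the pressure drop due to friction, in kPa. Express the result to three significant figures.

V = 4Q/(πD²) = 4·0.895/(π·0.573²) = 3.471 m/s
Re = VD/ν = 3.471·0.573/2.17×10^-6 = 9.16×10^5 → turbulent
ε/D = 0.13/573 = 2.27×10^-4
Haaland: f = 0.01495
h_f = f(L/D)V²/(2g) = 0.01495·(1950/0.573)·3.471²/(2·9.81) = 31.24 m
Δp = ρg·h_f = 818.0·9.81·31.24 = 250.7 kPa

Δp ≈ 251 kPa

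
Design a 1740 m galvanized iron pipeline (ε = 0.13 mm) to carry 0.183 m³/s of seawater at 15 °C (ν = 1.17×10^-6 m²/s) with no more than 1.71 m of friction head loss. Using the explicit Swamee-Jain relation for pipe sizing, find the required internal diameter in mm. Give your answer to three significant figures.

D ≈ 547 mm

Swamee-Jain (Type III): D = 0.66·[ε^1.25·(LQ²/(gh_f))^4.75 + ν·Q^9.4·(L/(gh_f))^5.2]^0.04
LQ²/(gh_f) = 3.474; L/(gh_f) = 103.7
Term 1 = ε^1.25·(…)^4.75 = 0.00514; Term 2 = ν·Q^9.4·(…)^5.2 = 0.00415
D = 0.66·(0.00514 + 0.00415)^0.04 = 0.5473 m = 547 mm
Check: V = 0.778 m/s, Re = 3.64×10^5, f = 0.01629, h_f = 1.60 m ≈ 1.71 m ✓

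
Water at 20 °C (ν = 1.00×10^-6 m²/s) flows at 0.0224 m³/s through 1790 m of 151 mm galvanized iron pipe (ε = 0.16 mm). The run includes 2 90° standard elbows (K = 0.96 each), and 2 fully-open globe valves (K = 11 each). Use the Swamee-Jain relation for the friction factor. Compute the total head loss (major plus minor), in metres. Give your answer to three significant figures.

V = 4Q/(πD²) = 1.251 m/s; V²/2g = 0.07975 m
Re = 1.89×10^5, ε/D = 0.00106 → f = 0.02150 (Swamee-Jain)
Major: h_f = f(L/D)·V²/2g = 0.02150·11854·0.07975 = 20.32 m
Minor: ΣK = 23.9; h_m = ΣK·V²/2g = 1.908 m
Total H_L = 20.32 + 1.908 = 22.23 m

H_L ≈ 22.2 m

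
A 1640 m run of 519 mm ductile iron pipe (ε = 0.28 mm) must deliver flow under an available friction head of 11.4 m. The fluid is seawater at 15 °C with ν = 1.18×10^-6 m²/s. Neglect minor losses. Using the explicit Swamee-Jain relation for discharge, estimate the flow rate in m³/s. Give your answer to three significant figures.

Swamee-Jain (Type II): Q = -0.965·√(gD⁵h_f/L)·ln[ε/(3.7D) + √(3.17ν²L/(gD³h_f))]
√(gD⁵h_f/L) = √(9.81·0.519⁵·11.4/1640) = 0.05067
ε/(3.7D) = 1.46×10^-4; √(3.17ν²L/(gD³h_f)) = 2.15×10^-5
Q = -0.965·0.05067·ln(1.673×10^-4) = 0.4252 m³/s
Check: V = 2.01 m/s, Re = 8.84×10^5, f = 0.01763, h_f = 11.5 m ≈ 11.4 m ✓

Q ≈ 0.425 m³/s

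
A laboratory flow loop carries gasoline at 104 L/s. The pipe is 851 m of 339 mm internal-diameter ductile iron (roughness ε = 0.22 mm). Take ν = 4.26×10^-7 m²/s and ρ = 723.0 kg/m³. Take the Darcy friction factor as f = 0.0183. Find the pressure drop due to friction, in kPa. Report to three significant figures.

V = 4Q/(πD²) = 4·0.104/(π·0.339²) = 1.152 m/s
h_f = f(L/D)V²/(2g) = 0.01830·(851/0.339)·1.152²/(2·9.81) = 3.109 m
Δp = ρg·h_f = 723.0·9.81·3.109 = 22.05 kPa

Δp ≈ 22.0 kPa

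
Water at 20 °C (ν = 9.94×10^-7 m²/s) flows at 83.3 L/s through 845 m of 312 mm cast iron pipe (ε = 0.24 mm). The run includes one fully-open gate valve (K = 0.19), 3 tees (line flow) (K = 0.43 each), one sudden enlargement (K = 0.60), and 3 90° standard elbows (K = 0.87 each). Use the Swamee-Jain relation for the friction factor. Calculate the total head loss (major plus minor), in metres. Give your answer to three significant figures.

V = 4Q/(πD²) = 1.090 m/s; V²/2g = 0.06051 m
Re = 3.42×10^5, ε/D = 7.69×10^-4 → f = 0.01959 (Swamee-Jain)
Major: h_f = f(L/D)·V²/2g = 0.01959·2708·0.06051 = 3.211 m
Minor: ΣK = 4.69; h_m = ΣK·V²/2g = 0.2838 m
Total H_L = 3.211 + 0.2838 = 3.495 m

H_L ≈ 3.49 m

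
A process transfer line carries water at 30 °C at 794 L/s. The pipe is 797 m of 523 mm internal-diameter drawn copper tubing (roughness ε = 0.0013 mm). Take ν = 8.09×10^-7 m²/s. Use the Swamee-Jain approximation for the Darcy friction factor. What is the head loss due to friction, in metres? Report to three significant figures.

V = 4Q/(πD²) = 4·0.794/(π·0.523²) = 3.696 m/s
Re = VD/ν = 3.696·0.523/8.09×10^-7 = 2.39×10^6 → turbulent
ε/D = 0.0013/523 = 2.49×10^-6
Swamee-Jain: f = 0.01018
h_f = f(L/D)V²/(2g) = 0.01018·(797/0.523)·3.696²/(2·9.81) = 10.81 m

h_f ≈ 10.8 m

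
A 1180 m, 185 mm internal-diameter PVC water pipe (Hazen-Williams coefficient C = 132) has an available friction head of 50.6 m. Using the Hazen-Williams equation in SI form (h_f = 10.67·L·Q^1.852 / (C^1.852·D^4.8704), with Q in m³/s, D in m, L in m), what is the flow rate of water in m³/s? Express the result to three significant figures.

Rearranging: Q = [h_f·C^1.852·D^4.8704 / (10.67·L)]^(1/1.852)
Q = [50.6·132^1.852·0.185^4.8704 / (10.67·1180)]^0.540 = 0.07938 m³/s

Q ≈ 0.0794 m³/s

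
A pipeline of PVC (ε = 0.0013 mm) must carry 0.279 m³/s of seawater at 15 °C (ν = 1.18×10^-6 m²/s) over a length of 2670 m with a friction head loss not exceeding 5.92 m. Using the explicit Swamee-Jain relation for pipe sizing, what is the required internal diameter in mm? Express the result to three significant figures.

Swamee-Jain (Type III): D = 0.66·[ε^1.25·(LQ²/(gh_f))^4.75 + ν·Q^9.4·(L/(gh_f))^5.2]^0.04
LQ²/(gh_f) = 3.579; L/(gh_f) = 45.97
Term 1 = ε^1.25·(…)^4.75 = 1.87×10^-5; Term 2 = ν·Q^9.4·(…)^5.2 = 0.00320
D = 0.66·(1.87×10^-5 + 0.00320)^0.04 = 0.5247 m = 525 mm
Check: V = 1.29 m/s, Re = 5.74×10^5, f = 0.01282, h_f = 5.54 m ≈ 5.92 m ✓

D ≈ 525 mm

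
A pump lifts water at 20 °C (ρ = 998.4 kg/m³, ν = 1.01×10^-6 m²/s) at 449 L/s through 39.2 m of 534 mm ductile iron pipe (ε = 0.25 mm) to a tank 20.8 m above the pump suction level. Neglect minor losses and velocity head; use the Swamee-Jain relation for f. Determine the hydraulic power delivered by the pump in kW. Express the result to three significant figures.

V = 4Q/(πD²) = 2.005 m/s; Re = 1.06×10^6; ε/D = 4.68×10^-4; f = 0.01705
h_f = f(L/D)V²/2g = 0.2564 m
Total head H = z + h_f = 20.8 + 0.2564 = 21.06 m
P_hyd = ρgQH = 998.4·9.81·0.449·21.06 = 92.60 kW

P_hyd ≈ 92.6 kW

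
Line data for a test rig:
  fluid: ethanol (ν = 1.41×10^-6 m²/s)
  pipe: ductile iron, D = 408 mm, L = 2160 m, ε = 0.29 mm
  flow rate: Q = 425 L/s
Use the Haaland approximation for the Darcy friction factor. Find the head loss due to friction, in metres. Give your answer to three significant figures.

h_f ≈ 52.7 m

V = 4Q/(πD²) = 4·0.425/(π·0.408²) = 3.251 m/s
Re = VD/ν = 3.251·0.408/1.41×10^-6 = 9.41×10^5 → turbulent
ε/D = 0.29/408 = 7.11×10^-4
Haaland: f = 0.01850
h_f = f(L/D)V²/(2g) = 0.01850·(2160/0.408)·3.251²/(2·9.81) = 52.75 m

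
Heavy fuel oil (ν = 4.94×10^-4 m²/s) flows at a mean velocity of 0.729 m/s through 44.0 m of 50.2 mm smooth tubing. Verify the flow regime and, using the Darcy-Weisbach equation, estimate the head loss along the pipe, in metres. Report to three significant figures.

Re = VD/ν = 0.729·0.05020/4.94×10^-4 = 74.1 → laminar (Re < 2300)
f = 64/Re = 0.8639
h_f = f(L/D)V²/(2g) = 0.8639·(44.0/0.05020)·0.729²/(2·9.81) = 20.51 m

h_f ≈ 20.5 m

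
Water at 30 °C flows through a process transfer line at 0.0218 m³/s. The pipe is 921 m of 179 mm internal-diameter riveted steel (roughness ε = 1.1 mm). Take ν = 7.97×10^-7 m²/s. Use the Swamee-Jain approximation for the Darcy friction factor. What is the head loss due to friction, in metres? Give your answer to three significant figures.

V = 4Q/(πD²) = 4·0.0218/(π·0.179²) = 0.8663 m/s
Re = VD/ν = 0.8663·0.179/7.97×10^-7 = 1.95×10^5 → turbulent
ε/D = 1.1/179 = 0.00615
Swamee-Jain: f = 0.03295
h_f = f(L/D)V²/(2g) = 0.03295·(921/0.179)·0.8663²/(2·9.81) = 6.485 m

h_f ≈ 6.49 m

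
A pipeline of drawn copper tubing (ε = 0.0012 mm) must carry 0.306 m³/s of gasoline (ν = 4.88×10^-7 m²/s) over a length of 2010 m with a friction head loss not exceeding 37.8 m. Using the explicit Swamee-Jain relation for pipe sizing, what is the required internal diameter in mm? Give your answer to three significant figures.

D ≈ 336 mm

Swamee-Jain (Type III): D = 0.66·[ε^1.25·(LQ²/(gh_f))^4.75 + ν·Q^9.4·(L/(gh_f))^5.2]^0.04
LQ²/(gh_f) = 0.5075; L/(gh_f) = 5.420
Term 1 = ε^1.25·(…)^4.75 = 1.58×10^-9; Term 2 = ν·Q^9.4·(…)^5.2 = 4.69×10^-8
D = 0.66·(1.58×10^-9 + 4.69×10^-8)^0.04 = 0.3365 m = 336 mm
Check: V = 3.44 m/s, Re = 2.37×10^6, f = 0.01024, h_f = 36.9 m ≈ 37.8 m ✓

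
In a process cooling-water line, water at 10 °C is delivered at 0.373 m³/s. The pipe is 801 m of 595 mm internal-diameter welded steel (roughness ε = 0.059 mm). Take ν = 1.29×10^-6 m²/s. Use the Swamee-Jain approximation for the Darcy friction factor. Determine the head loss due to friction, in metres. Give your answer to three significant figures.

h_f ≈ 1.74 m

V = 4Q/(πD²) = 4·0.373/(π·0.595²) = 1.341 m/s
Re = VD/ν = 1.341·0.595/1.29×10^-6 = 6.19×10^5 → turbulent
ε/D = 0.059/595 = 9.92×10^-5
Swamee-Jain: f = 0.01412
h_f = f(L/D)V²/(2g) = 0.01412·(801/0.595)·1.341²/(2·9.81) = 1.744 m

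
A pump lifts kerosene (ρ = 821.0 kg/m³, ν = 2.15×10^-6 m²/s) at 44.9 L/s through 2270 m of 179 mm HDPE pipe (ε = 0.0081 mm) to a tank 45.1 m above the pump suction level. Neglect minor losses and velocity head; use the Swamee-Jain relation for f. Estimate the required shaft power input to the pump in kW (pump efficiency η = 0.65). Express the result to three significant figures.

P_shaft ≈ 44.3 kW

V = 4Q/(πD²) = 1.784 m/s; Re = 1.49×10^5; ε/D = 4.53×10^-5; f = 0.01681
h_f = f(L/D)V²/2g = 34.60 m
Total head H = z + h_f = 45.1 + 34.60 = 79.70 m
P_hyd = ρgQH = 821.0·9.81·0.0449·79.70 = 28.82 kW
P_shaft = P_hyd/η = 28.82/0.65 = 44.34 kW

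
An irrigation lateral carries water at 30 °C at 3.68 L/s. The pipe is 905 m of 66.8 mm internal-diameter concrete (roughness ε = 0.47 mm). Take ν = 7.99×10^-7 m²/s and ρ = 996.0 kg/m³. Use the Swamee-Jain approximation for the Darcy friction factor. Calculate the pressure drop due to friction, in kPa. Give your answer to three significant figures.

V = 4Q/(πD²) = 4·0.00368/(π·0.0668²) = 1.050 m/s
Re = VD/ν = 1.050·0.0668/7.99×10^-7 = 8.78×10^4 → turbulent
ε/D = 0.47/66.8 = 0.00704
Swamee-Jain: f = 0.03490
h_f = f(L/D)V²/(2g) = 0.03490·(905/0.0668)·1.050²/(2·9.81) = 26.57 m
Δp = ρg·h_f = 996.0·9.81·26.57 = 259.6 kPa

Δp ≈ 260 kPa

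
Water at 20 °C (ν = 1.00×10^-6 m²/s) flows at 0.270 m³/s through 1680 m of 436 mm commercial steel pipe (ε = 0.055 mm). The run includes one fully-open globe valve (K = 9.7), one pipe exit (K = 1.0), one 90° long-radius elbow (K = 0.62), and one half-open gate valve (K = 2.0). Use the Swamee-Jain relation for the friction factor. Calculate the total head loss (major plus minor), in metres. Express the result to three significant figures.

H_L ≈ 11.3 m

V = 4Q/(πD²) = 1.808 m/s; V²/2g = 0.1667 m
Re = 7.88×10^5, ε/D = 1.26×10^-4 → f = 0.01414 (Swamee-Jain)
Major: h_f = f(L/D)·V²/2g = 0.01414·3853·0.1667 = 9.082 m
Minor: ΣK = 13.3; h_m = ΣK·V²/2g = 2.220 m
Total H_L = 9.082 + 2.220 = 11.30 m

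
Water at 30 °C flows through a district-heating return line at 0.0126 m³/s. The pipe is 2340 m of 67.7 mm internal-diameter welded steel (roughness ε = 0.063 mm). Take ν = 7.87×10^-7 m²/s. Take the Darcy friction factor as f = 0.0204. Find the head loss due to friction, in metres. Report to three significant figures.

V = 4Q/(πD²) = 4·0.0126/(π·0.0677²) = 3.500 m/s
h_f = f(L/D)V²/(2g) = 0.02040·(2340/0.0677)·3.500²/(2·9.81) = 440.3 m

h_f ≈ 440 m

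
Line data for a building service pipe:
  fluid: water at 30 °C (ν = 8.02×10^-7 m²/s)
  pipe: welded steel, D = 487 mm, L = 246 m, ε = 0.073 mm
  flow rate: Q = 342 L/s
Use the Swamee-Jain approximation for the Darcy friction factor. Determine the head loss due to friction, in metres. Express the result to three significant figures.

h_f ≈ 1.22 m

V = 4Q/(πD²) = 4·0.342/(π·0.487²) = 1.836 m/s
Re = VD/ν = 1.836·0.487/8.02×10^-7 = 1.11×10^6 → turbulent
ε/D = 0.073/487 = 1.50×10^-4
Swamee-Jain: f = 0.01408
h_f = f(L/D)V²/(2g) = 0.01408·(246/0.487)·1.836²/(2·9.81) = 1.222 m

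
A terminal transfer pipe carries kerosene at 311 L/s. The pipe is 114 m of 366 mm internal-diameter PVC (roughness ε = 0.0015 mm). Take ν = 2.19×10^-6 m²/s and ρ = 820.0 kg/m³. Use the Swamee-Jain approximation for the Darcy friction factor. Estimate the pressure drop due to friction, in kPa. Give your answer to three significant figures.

V = 4Q/(πD²) = 4·0.311/(π·0.366²) = 2.956 m/s
Re = VD/ν = 2.956·0.366/2.19×10^-6 = 4.94×10^5 → turbulent
ε/D = 0.0015/366 = 4.10×10^-6
Swamee-Jain: f = 0.01318
h_f = f(L/D)V²/(2g) = 0.01318·(114/0.366)·2.956²/(2·9.81) = 1.829 m
Δp = ρg·h_f = 820.0·9.81·1.829 = 14.71 kPa

Δp ≈ 14.7 kPa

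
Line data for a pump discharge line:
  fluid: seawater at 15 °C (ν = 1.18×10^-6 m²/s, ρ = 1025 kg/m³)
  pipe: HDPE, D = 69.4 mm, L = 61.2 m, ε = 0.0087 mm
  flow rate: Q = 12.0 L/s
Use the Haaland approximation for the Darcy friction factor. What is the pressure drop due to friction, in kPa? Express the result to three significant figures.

V = 4Q/(πD²) = 4·0.0120/(π·0.0694²) = 3.172 m/s
Re = VD/ν = 3.172·0.0694/1.18×10^-6 = 1.87×10^5 → turbulent
ε/D = 0.0087/69.4 = 1.25×10^-4
Haaland: f = 0.01654
h_f = f(L/D)V²/(2g) = 0.01654·(61.2/0.0694)·3.172²/(2·9.81) = 7.482 m
Δp = ρg·h_f = 1025·9.81·7.482 = 75.23 kPa

Δp ≈ 75.2 kPa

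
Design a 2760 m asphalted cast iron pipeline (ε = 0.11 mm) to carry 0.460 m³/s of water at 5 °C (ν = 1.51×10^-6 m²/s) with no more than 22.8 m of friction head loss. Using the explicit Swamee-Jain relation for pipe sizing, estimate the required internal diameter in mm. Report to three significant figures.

Swamee-Jain (Type III): D = 0.66·[ε^1.25·(LQ²/(gh_f))^4.75 + ν·Q^9.4·(L/(gh_f))^5.2]^0.04
LQ²/(gh_f) = 2.611; L/(gh_f) = 12.34
Term 1 = ε^1.25·(…)^4.75 = 0.00108; Term 2 = ν·Q^9.4·(…)^5.2 = 4.83×10^-4
D = 0.66·(0.00108 + 4.83×10^-4)^0.04 = 0.5096 m = 510 mm
Check: V = 2.26 m/s, Re = 7.61×10^5, f = 0.01518, h_f = 21.3 m ≈ 22.8 m ✓

D ≈ 510 mm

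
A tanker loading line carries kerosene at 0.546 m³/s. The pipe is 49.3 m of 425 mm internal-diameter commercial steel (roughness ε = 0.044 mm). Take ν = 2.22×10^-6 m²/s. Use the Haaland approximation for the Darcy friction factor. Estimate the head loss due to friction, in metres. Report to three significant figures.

h_f ≈ 1.20 m

V = 4Q/(πD²) = 4·0.546/(π·0.425²) = 3.849 m/s
Re = VD/ν = 3.849·0.425/2.22×10^-6 = 7.37×10^5 → turbulent
ε/D = 0.044/425 = 1.04×10^-4
Haaland: f = 0.01374
h_f = f(L/D)V²/(2g) = 0.01374·(49.3/0.425)·3.849²/(2·9.81) = 1.203 m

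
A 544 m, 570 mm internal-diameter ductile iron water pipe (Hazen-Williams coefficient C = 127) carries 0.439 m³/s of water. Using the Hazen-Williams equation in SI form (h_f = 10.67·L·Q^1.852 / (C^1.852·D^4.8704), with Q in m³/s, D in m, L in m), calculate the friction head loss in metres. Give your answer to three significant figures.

h_f = 10.67·544·0.439^1.852 / (127^1.852·0.570^4.8704) = 2.479 m

h_f ≈ 2.48 m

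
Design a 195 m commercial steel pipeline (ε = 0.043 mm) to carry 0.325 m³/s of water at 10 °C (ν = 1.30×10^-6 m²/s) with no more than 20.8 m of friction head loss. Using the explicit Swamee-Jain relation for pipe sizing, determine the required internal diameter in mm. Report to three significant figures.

Swamee-Jain (Type III): D = 0.66·[ε^1.25·(LQ²/(gh_f))^4.75 + ν·Q^9.4·(L/(gh_f))^5.2]^0.04
LQ²/(gh_f) = 0.1009; L/(gh_f) = 0.9557
Term 1 = ε^1.25·(…)^4.75 = 6.47×10^-11; Term 2 = ν·Q^9.4·(…)^5.2 = 2.65×10^-11
D = 0.66·(6.47×10^-11 + 2.65×10^-11)^0.04 = 0.2618 m = 262 mm
Check: V = 6.04 m/s, Re = 1.22×10^6, f = 0.01419, h_f = 19.6 m ≈ 20.8 m ✓

D ≈ 262 mm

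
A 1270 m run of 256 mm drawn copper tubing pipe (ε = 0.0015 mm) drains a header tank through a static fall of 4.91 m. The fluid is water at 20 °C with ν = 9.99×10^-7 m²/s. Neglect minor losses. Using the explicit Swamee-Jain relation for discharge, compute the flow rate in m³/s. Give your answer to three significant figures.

Swamee-Jain (Type II): Q = -0.965·√(gD⁵h_f/L)·ln[ε/(3.7D) + √(3.17ν²L/(gD³h_f))]
√(gD⁵h_f/L) = √(9.81·0.256⁵·4.91/1270) = 0.006458
ε/(3.7D) = 1.58×10^-6; √(3.17ν²L/(gD³h_f)) = 7.05×10^-5
Q = -0.965·0.006458·ln(7.210×10^-5) = 0.05943 m³/s
Check: V = 1.15 m/s, Re = 2.96×10^5, f = 0.01448, h_f = 4.88 m ≈ 4.91 m ✓

Q ≈ 0.0594 m³/s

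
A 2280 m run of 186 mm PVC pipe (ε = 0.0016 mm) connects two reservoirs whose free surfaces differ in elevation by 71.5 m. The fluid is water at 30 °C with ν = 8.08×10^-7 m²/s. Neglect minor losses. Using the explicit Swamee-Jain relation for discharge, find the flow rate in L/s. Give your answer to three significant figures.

Swamee-Jain (Type II): Q = -0.965·√(gD⁵h_f/L)·ln[ε/(3.7D) + √(3.17ν²L/(gD³h_f))]
√(gD⁵h_f/L) = √(9.81·0.186⁵·71.5/2280) = 0.008276
ε/(3.7D) = 2.32×10^-6; √(3.17ν²L/(gD³h_f)) = 3.23×10^-5
Q = -0.965·0.008276·ln(3.466×10^-5) = 0.08202 m³/s
Check: V = 3.02 m/s, Re = 6.95×10^5, f = 0.01252, h_f = 71.3 m ≈ 71.5 m ✓

Q ≈ 82.0 L/s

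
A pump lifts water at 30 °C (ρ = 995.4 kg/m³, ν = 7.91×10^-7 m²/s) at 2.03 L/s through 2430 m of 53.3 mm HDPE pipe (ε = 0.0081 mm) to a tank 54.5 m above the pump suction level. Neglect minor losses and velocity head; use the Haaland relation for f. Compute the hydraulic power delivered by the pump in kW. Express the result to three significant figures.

P_hyd ≈ 1.85 kW

V = 4Q/(πD²) = 0.9098 m/s; Re = 6.13×10^4; ε/D = 1.52×10^-4; f = 0.02030
h_f = f(L/D)V²/2g = 39.04 m
Total head H = z + h_f = 54.5 + 39.04 = 93.54 m
P_hyd = ρgQH = 995.4·9.81·0.00203·93.54 = 1.854 kW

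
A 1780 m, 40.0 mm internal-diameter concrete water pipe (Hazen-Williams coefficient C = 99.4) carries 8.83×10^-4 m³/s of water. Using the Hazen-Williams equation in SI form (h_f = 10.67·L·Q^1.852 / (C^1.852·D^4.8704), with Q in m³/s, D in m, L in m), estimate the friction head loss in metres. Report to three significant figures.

h_f ≈ 53.9 m

h_f = 10.67·1780·8.83×10^-4^1.852 / (99.4^1.852·0.0400^4.8704) = 53.94 m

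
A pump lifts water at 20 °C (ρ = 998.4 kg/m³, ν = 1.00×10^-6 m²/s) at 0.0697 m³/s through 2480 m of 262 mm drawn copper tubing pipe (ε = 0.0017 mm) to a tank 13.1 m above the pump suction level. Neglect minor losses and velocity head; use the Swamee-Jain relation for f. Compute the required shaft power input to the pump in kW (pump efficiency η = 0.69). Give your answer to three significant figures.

P_shaft ≈ 24.2 kW

V = 4Q/(πD²) = 1.293 m/s; Re = 3.39×10^5; ε/D = 6.49×10^-6; f = 0.01413
h_f = f(L/D)V²/2g = 11.40 m
Total head H = z + h_f = 13.1 + 11.40 = 24.50 m
P_hyd = ρgQH = 998.4·9.81·0.0697·24.50 = 16.72 kW
P_shaft = P_hyd/η = 16.72/0.69 = 24.24 kW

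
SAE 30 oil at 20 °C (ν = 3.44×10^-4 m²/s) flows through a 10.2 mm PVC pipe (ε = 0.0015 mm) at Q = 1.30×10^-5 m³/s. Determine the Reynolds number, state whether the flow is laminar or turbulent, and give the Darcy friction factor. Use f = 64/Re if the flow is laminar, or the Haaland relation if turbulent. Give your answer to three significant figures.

Re ≈ 4.72; laminar; f = 64/Re ≈ 13.6

V = 4Q/(πD²) = 0.1591 m/s
Re = VD/ν = 0.1591·0.0102/3.44×10^-4 = 4.72
Re < 2300 → laminar → f = 64/Re = 13.57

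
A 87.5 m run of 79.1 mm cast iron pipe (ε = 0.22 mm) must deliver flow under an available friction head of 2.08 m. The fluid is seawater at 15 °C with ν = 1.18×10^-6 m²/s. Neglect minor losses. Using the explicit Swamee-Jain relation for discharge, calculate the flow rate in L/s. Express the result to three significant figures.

Swamee-Jain (Type II): Q = -0.965·√(gD⁵h_f/L)·ln[ε/(3.7D) + √(3.17ν²L/(gD³h_f))]
√(gD⁵h_f/L) = √(9.81·0.0791⁵·2.08/87.5) = 8.498×10^-4
ε/(3.7D) = 7.52×10^-4; √(3.17ν²L/(gD³h_f)) = 1.96×10^-4
Q = -0.965·8.498×10^-4·ln(9.473×10^-4) = 0.005709 m³/s
Check: V = 1.16 m/s, Re = 7.79×10^4, f = 0.02761, h_f = 2.10 m ≈ 2.08 m ✓

Q ≈ 5.71 L/s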